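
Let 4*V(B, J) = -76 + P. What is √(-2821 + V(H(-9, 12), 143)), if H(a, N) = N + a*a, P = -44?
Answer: I*√2851 ≈ 53.395*I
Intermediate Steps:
H(a, N) = N + a²
V(B, J) = -30 (V(B, J) = (-76 - 44)/4 = (¼)*(-120) = -30)
√(-2821 + V(H(-9, 12), 143)) = √(-2821 - 30) = √(-2851) = I*√2851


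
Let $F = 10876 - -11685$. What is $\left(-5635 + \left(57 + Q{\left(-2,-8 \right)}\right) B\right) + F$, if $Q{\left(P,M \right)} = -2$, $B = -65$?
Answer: $13351$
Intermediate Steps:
$F = 22561$ ($F = 10876 + 11685 = 22561$)
$\left(-5635 + \left(57 + Q{\left(-2,-8 \right)}\right) B\right) + F = \left(-5635 + \left(57 - 2\right) \left(-65\right)\right) + 22561 = \left(-5635 + 55 \left(-65\right)\right) + 22561 = \left(-5635 - 3575\right) + 22561 = -9210 + 22561 = 13351$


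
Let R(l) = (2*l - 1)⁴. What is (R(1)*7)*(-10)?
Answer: -70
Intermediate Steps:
R(l) = (-1 + 2*l)⁴
(R(1)*7)*(-10) = ((-1 + 2*1)⁴*7)*(-10) = ((-1 + 2)⁴*7)*(-10) = (1⁴*7)*(-10) = (1*7)*(-10) = 7*(-10) = -70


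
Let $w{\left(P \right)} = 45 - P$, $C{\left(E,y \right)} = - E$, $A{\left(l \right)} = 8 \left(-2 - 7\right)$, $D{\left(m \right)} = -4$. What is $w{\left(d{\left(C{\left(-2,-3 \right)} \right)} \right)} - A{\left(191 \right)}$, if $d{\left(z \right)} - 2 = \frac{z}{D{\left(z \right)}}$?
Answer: $\frac{231}{2} \approx 115.5$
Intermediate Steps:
$A{\left(l \right)} = -72$ ($A{\left(l \right)} = 8 \left(-9\right) = -72$)
$d{\left(z \right)} = 2 - \frac{z}{4}$ ($d{\left(z \right)} = 2 + \frac{z}{-4} = 2 + z \left(- \frac{1}{4}\right) = 2 - \frac{z}{4}$)
$w{\left(d{\left(C{\left(-2,-3 \right)} \right)} \right)} - A{\left(191 \right)} = \left(45 - \left(2 - \frac{\left(-1\right) \left(-2\right)}{4}\right)\right) - -72 = \left(45 - \left(2 - \frac{1}{2}\right)\right) + 72 = \left(45 - \frac{3}{2}\right) + 72 = \frac{87}{2} + 72 = \frac{231}{2}$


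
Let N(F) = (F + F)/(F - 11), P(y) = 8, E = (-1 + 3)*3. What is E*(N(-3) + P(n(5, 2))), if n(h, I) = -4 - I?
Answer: 354/7 ≈ 50.571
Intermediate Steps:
E = 6 (E = 2*3 = 6)
N(F) = 2*F/(-11 + F) (N(F) = (2*F)/(-11 + F) = 2*F/(-11 + F))
E*(N(-3) + P(n(5, 2))) = 6*(2*(-3)/(-11 - 3) + 8) = 6*(2*(-3)/(-14) + 8) = 6*(2*(-3)*(-1/14) + 8) = 6*(3/7 + 8) = 6*(59/7) = 354/7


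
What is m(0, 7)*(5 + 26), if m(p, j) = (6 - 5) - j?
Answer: -186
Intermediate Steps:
m(p, j) = 1 - j
m(0, 7)*(5 + 26) = (1 - 1*7)*(5 + 26) = (1 - 7)*31 = -6*31 = -186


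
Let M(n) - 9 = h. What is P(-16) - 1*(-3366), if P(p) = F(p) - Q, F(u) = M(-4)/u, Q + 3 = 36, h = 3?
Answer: 13329/4 ≈ 3332.3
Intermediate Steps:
Q = 33 (Q = -3 + 36 = 33)
M(n) = 12 (M(n) = 9 + 3 = 12)
F(u) = 12/u
P(p) = -33 + 12/p (P(p) = 12/p - 1*33 = 12/p - 33 = -33 + 12/p)
P(-16) - 1*(-3366) = (-33 + 12/(-16)) - 1*(-3366) = (-33 + 12*(-1/16)) + 3366 = (-33 - ¾) + 3366 = -135/4 + 3366 = 13329/4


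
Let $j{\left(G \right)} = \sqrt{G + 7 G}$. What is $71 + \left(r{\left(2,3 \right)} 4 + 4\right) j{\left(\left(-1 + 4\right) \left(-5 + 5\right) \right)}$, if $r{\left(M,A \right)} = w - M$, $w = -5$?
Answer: $71$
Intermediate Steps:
$r{\left(M,A \right)} = -5 - M$
$j{\left(G \right)} = 2 \sqrt{2} \sqrt{G}$ ($j{\left(G \right)} = \sqrt{8 G} = 2 \sqrt{2} \sqrt{G}$)
$71 + \left(r{\left(2,3 \right)} 4 + 4\right) j{\left(\left(-1 + 4\right) \left(-5 + 5\right) \right)} = 71 + \left(\left(-5 - 2\right) 4 + 4\right) 2 \sqrt{2} \sqrt{\left(-1 + 4\right) \left(-5 + 5\right)} = 71 + \left(\left(-5 - 2\right) 4 + 4\right) 2 \sqrt{2} \sqrt{3 \cdot 0} = 71 + \left(\left(-7\right) 4 + 4\right) 2 \sqrt{2} \sqrt{0} = 71 + \left(-28 + 4\right) 2 \sqrt{2} \cdot 0 = 71 - 0 = 71 + 0 = 71$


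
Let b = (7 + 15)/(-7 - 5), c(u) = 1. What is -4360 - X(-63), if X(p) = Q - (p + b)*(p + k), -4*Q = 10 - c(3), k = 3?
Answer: -1871/4 ≈ -467.75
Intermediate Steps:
b = -11/6 (b = 22/(-12) = 22*(-1/12) = -11/6 ≈ -1.8333)
Q = -9/4 (Q = -(10 - 1*1)/4 = -(10 - 1)/4 = -¼*9 = -9/4 ≈ -2.2500)
X(p) = -9/4 - (3 + p)*(-11/6 + p) (X(p) = -9/4 - (p - 11/6)*(p + 3) = -9/4 - (-11/6 + p)*(3 + p) = -9/4 - (3 + p)*(-11/6 + p))
-4360 - X(-63) = -4360 - (13/4 - 1*(-63)² - 7/6*(-63)) = -4360 - (13/4 - 1*3969 + 147/2) = -4360 - (13/4 - 3969 + 147/2) = -4360 - 1*(-15569/4) = -4360 + 15569/4 = -1871/4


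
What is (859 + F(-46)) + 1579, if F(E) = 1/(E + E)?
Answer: 224295/92 ≈ 2438.0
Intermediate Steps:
F(E) = 1/(2*E)
(859 + F(-46)) + 1579 = (859 + (½)/(-46)) + 1579 = (859 + (½)*(-1/46)) + 1579 = (859 - 1/92) + 1579 = 79027/92 + 1579 = 224295/92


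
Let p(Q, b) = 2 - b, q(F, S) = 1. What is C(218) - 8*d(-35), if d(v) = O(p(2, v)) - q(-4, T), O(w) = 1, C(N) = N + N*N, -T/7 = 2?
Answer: 47742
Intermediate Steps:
T = -14 (T = -7*2 = -14)
C(N) = N + N**2
d(v) = 0 (d(v) = 1 - 1*1 = 1 - 1 = 0)
C(218) - 8*d(-35) = 218*(1 + 218) - 8*0 = 218*219 + 0 = 47742 + 0 = 47742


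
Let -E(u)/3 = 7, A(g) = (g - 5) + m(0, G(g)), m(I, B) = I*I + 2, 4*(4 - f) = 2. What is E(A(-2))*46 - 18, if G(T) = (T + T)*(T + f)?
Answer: -984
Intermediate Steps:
f = 7/2 (f = 4 - 1/4*2 = 4 - 1/2 = 7/2 ≈ 3.5000)
G(T) = 2*T*(7/2 + T) (G(T) = (T + T)*(T + 7/2) = (2*T)*(7/2 + T) = 2*T*(7/2 + T))
m(I, B) = 2 + I**2 (m(I, B) = I**2 + 2 = 2 + I**2)
A(g) = -3 + g (A(g) = (g - 5) + (2 + 0**2) = (-5 + g) + (2 + 0) = (-5 + g) + 2 = -3 + g)
E(u) = -21 (E(u) = -3*7 = -21)
E(A(-2))*46 - 18 = -21*46 - 18 = -966 - 18 = -984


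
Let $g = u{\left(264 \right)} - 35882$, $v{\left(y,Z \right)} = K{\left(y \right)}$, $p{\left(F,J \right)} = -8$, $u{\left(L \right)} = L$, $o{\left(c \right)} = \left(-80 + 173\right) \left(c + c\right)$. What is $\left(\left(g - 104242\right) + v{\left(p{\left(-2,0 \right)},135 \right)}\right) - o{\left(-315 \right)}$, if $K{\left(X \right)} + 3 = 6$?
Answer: $-81267$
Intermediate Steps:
$K{\left(X \right)} = 3$ ($K{\left(X \right)} = -3 + 6 = 3$)
$o{\left(c \right)} = 186 c$ ($o{\left(c \right)} = 93 \cdot 2 c = 186 c$)
$v{\left(y,Z \right)} = 3$
$g = -35618$ ($g = 264 - 35882 = -35618$)
$\left(\left(g - 104242\right) + v{\left(p{\left(-2,0 \right)},135 \right)}\right) - o{\left(-315 \right)} = \left(\left(-35618 - 104242\right) + 3\right) - 186 \left(-315\right) = \left(-139860 + 3\right) - -58590 = -139857 + 58590 = -81267$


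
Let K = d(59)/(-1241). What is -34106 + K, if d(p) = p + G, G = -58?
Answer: -42325547/1241 ≈ -34106.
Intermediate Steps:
d(p) = -58 + p (d(p) = p - 58 = -58 + p)
K = -1/1241 (K = (-58 + 59)/(-1241) = 1*(-1/1241) = -1/1241 ≈ -0.00080580)
-34106 + K = -34106 - 1/1241 = -42325547/1241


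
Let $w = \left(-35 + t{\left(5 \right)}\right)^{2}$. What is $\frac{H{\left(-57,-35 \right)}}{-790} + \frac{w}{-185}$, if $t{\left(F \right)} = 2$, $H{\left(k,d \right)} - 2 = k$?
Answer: $- \frac{170027}{29230} \approx -5.8169$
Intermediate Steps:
$H{\left(k,d \right)} = 2 + k$
$w = 1089$ ($w = \left(-35 + 2\right)^{2} = \left(-33\right)^{2} = 1089$)
$\frac{H{\left(-57,-35 \right)}}{-790} + \frac{w}{-185} = \frac{2 - 57}{-790} + \frac{1089}{-185} = \left(-55\right) \left(- \frac{1}{790}\right) + 1089 \left(- \frac{1}{185}\right) = \frac{11}{158} - \frac{1089}{185} = - \frac{170027}{29230}$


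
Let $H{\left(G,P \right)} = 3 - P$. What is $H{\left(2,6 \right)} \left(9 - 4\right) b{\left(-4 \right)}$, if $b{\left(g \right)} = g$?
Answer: $60$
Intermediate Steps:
$H{\left(2,6 \right)} \left(9 - 4\right) b{\left(-4 \right)} = \left(3 - 6\right) \left(9 - 4\right) \left(-4\right) = \left(-3\right) 5 \left(-4\right) = \left(-15\right) \left(-4\right) = 60$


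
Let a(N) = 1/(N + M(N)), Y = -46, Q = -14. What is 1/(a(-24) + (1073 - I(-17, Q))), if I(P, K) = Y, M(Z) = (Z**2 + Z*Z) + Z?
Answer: 1104/1235377 ≈ 0.00089365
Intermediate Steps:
M(Z) = Z + 2*Z**2 (M(Z) = (Z**2 + Z**2) + Z = 2*Z**2 + Z = Z + 2*Z**2)
I(P, K) = -46
a(N) = 1/(N + N*(1 + 2*N))
1/(a(-24) + (1073 - I(-17, Q))) = 1/((1/2)/(-24*(1 - 24)) + (1073 - 1*(-46))) = 1/((1/2)*(-1/24)/(-23) + (1073 + 46)) = 1/((1/2)*(-1/24)*(-1/23) + 1119) = 1/(1/1104 + 1119) = 1/(1235377/1104) = 1104/1235377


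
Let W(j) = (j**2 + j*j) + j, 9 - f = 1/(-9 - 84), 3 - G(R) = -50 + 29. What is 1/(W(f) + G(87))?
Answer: 8649/1689998 ≈ 0.0051178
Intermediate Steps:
G(R) = 24 (G(R) = 3 - (-50 + 29) = 3 - 1*(-21) = 3 + 21 = 24)
f = 838/93 (f = 9 - 1/(-9 - 84) = 9 - 1/(-93) = 9 - 1*(-1/93) = 9 + 1/93 = 838/93 ≈ 9.0108)
W(j) = j + 2*j**2 (W(j) = (j**2 + j**2) + j = 2*j**2 + j = j + 2*j**2)
1/(W(f) + G(87)) = 1/(838*(1 + 2*(838/93))/93 + 24) = 1/(838*(1 + 1676/93)/93 + 24) = 1/((838/93)*(1769/93) + 24) = 1/(1482422/8649 + 24) = 1/(1689998/8649) = 8649/1689998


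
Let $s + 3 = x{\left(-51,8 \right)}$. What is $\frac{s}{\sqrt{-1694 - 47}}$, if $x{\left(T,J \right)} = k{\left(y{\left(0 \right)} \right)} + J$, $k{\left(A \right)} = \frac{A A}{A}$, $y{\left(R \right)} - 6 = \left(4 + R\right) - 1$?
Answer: $- \frac{14 i \sqrt{1741}}{1741} \approx - 0.33553 i$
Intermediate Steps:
$y{\left(R \right)} = 9 + R$ ($y{\left(R \right)} = 6 + \left(\left(4 + R\right) - 1\right) = 6 + \left(3 + R\right) = 9 + R$)
$k{\left(A \right)} = A$ ($k{\left(A \right)} = \frac{A^{2}}{A} = A$)
$x{\left(T,J \right)} = 9 + J$ ($x{\left(T,J \right)} = \left(9 + 0\right) + J = 9 + J$)
$s = 14$ ($s = -3 + \left(9 + 8\right) = -3 + 17 = 14$)
$\frac{s}{\sqrt{-1694 - 47}} = \frac{14}{\sqrt{-1694 - 47}} = \frac{14}{\sqrt{-1741}} = \frac{14}{i \sqrt{1741}} = 14 \left(- \frac{i \sqrt{1741}}{1741}\right) = - \frac{14 i \sqrt{1741}}{1741}$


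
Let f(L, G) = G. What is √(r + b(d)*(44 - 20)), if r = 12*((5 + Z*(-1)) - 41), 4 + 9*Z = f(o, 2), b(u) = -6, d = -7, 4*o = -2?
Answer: 2*I*√1290/3 ≈ 23.944*I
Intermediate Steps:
o = -½ (o = (¼)*(-2) = -½ ≈ -0.50000)
Z = -2/9 (Z = -4/9 + (⅑)*2 = -4/9 + 2/9 = -2/9 ≈ -0.22222)
r = -1288/3 (r = 12*((5 - 2/9*(-1)) - 41) = 12*((5 + 2/9) - 41) = 12*(47/9 - 41) = 12*(-322/9) = -1288/3 ≈ -429.33)
√(r + b(d)*(44 - 20)) = √(-1288/3 - 6*(44 - 20)) = √(-1288/3 - 6*24) = √(-1288/3 - 144) = √(-1720/3) = 2*I*√1290/3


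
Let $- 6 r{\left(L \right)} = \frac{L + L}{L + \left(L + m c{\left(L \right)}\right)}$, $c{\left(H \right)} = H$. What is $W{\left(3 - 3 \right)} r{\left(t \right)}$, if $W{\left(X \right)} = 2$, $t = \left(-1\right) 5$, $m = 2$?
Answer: $- \frac{1}{6} \approx -0.16667$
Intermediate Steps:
$t = -5$
$r{\left(L \right)} = - \frac{1}{12}$ ($r{\left(L \right)} = - \frac{\left(L + L\right) \frac{1}{L + \left(L + 2 L\right)}}{6} = - \frac{2 L \frac{1}{L + 3 L}}{6} = - \frac{2 L \frac{1}{4 L}}{6} = \left(- \frac{1}{6}\right) \frac{1}{2} = - \frac{1}{12}$)
$W{\left(3 - 3 \right)} r{\left(t \right)} = 2 \left(- \frac{1}{12}\right) = - \frac{1}{6}$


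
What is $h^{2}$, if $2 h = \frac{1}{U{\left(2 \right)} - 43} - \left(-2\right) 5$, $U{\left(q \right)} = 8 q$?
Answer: $\frac{72361}{2916} \approx 24.815$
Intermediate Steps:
$h = \frac{269}{54}$ ($h = \frac{\frac{1}{8 \cdot 2 - 43} - \left(-2\right) 5}{2} = \frac{\frac{1}{16 - 43} - -10}{2} = \frac{\frac{1}{-27} + 10}{2} = \frac{- \frac{1}{27} + 10}{2} = \frac{1}{2} \cdot \frac{269}{27} = \frac{269}{54} \approx 4.9815$)
$h^{2} = \left(\frac{269}{54}\right)^{2} = \frac{72361}{2916}$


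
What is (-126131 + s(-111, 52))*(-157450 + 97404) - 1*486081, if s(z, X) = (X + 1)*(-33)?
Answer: 7678196399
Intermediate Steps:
s(z, X) = -33 - 33*X (s(z, X) = (1 + X)*(-33) = -33 - 33*X)
(-126131 + s(-111, 52))*(-157450 + 97404) - 1*486081 = (-126131 + (-33 - 33*52))*(-157450 + 97404) - 1*486081 = (-126131 + (-33 - 1716))*(-60046) - 486081 = (-126131 - 1749)*(-60046) - 486081 = -127880*(-60046) - 486081 = 7678682480 - 486081 = 7678196399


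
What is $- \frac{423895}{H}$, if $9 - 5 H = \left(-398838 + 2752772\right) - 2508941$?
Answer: $- \frac{2119475}{155016} \approx -13.673$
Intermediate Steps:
$H = \frac{155016}{5}$ ($H = \frac{9}{5} - \frac{\left(-398838 + 2752772\right) - 2508941}{5} = \frac{9}{5} - \frac{2353934 - 2508941}{5} = \frac{9}{5} - - \frac{155007}{5} = \frac{9}{5} + \frac{155007}{5} = \frac{155016}{5} \approx 31003.0$)
$- \frac{423895}{H} = - \frac{423895}{\frac{155016}{5}} = \left(-423895\right) \frac{5}{155016} = - \frac{2119475}{155016}$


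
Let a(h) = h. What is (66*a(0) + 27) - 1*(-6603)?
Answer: 6630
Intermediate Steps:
(66*a(0) + 27) - 1*(-6603) = (66*0 + 27) - 1*(-6603) = (0 + 27) + 6603 = 27 + 6603 = 6630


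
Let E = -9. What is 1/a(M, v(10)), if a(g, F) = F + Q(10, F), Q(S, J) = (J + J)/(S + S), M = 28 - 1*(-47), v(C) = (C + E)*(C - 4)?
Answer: 5/33 ≈ 0.15152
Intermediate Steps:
v(C) = (-9 + C)*(-4 + C) (v(C) = (C - 9)*(C - 4) = (-9 + C)*(-4 + C))
M = 75 (M = 28 + 47 = 75)
Q(S, J) = J/S (Q(S, J) = (2*J)/((2*S)) = (2*J)*(1/(2*S)) = J/S)
a(g, F) = 11*F/10 (a(g, F) = F + F/10 = 11*F/10)
1/a(M, v(10)) = 1/(11*(36 + 10**2 - 13*10)/10) = 1/(11*(36 + 100 - 130)/10) = 1/((11/10)*6) = 1/(33/5) = 5/33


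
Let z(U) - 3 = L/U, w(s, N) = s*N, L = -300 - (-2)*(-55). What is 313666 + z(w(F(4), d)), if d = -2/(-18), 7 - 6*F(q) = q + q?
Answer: 335809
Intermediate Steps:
L = -410 (L = -300 - 1*110 = -300 - 110 = -410)
F(q) = 7/6 - q/3 (F(q) = 7/6 - (q + q)/6 = 7/6 - q/3)
d = ⅑ (d = -2*(-1/18) = ⅑ ≈ 0.11111)
w(s, N) = N*s
z(U) = 3 - 410/U
313666 + z(w(F(4), d)) = 313666 + (3 - 410*9/(7/6 - ⅓*4)) = 313666 + (3 - 410*9/(7/6 - 4/3)) = 313666 + (3 - 410/((⅑)*(-⅙))) = 313666 + (3 - 410/(-1/54)) = 313666 + (3 - 410*(-54)) = 313666 + (3 + 22140) = 313666 + 22143 = 335809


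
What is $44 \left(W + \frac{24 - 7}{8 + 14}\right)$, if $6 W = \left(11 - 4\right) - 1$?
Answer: $78$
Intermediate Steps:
$W = 1$ ($W = \frac{\left(11 - 4\right) - 1}{6} = \frac{7 - 1}{6} = \frac{1}{6} \cdot 6 = 1$)
$44 \left(W + \frac{24 - 7}{8 + 14}\right) = 44 \left(1 + \frac{24 - 7}{8 + 14}\right) = 44 \left(1 + \frac{17}{22}\right) = 44 \cdot \frac{39}{22} = 78$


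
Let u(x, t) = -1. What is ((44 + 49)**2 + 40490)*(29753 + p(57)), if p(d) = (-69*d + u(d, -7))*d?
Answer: -9556798415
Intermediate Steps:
p(d) = d*(-1 - 69*d) (p(d) = (-69*d - 1)*d = (-1 - 69*d)*d = d*(-1 - 69*d))
((44 + 49)**2 + 40490)*(29753 + p(57)) = ((44 + 49)**2 + 40490)*(29753 - 1*57*(1 + 69*57)) = (93**2 + 40490)*(29753 - 1*57*(1 + 3933)) = (8649 + 40490)*(29753 - 1*57*3934) = 49139*(29753 - 224238) = 49139*(-194485) = -9556798415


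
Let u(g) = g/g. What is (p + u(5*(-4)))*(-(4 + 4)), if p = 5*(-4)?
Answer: 152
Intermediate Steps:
u(g) = 1
p = -20
(p + u(5*(-4)))*(-(4 + 4)) = (-20 + 1)*(-(4 + 4)) = -(-19)*8 = -19*(-8) = 152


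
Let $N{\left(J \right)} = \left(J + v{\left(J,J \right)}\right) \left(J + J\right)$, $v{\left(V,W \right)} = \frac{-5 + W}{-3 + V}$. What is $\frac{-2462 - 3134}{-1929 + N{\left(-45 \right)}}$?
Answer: $- \frac{22384}{8109} \approx -2.7604$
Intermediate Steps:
$v{\left(V,W \right)} = \frac{-5 + W}{-3 + V}$
$N{\left(J \right)} = 2 J \left(J + \frac{-5 + J}{-3 + J}\right)$ ($N{\left(J \right)} = \left(J + \frac{-5 + J}{-3 + J}\right) \left(J + J\right) = \left(J + \frac{-5 + J}{-3 + J}\right) 2 J = 2 J \left(J + \frac{-5 + J}{-3 + J}\right)$)
$\frac{-2462 - 3134}{-1929 + N{\left(-45 \right)}} = \frac{-2462 - 3134}{-1929 + 2 \left(-45\right) \frac{1}{-3 - 45} \left(-5 - 45 - 45 \left(-3 - 45\right)\right)} = - \frac{5596}{-1929 + 2 \left(-45\right) \frac{1}{-48} \left(-5 - 45 - -2160\right)} = - \frac{5596}{-1929 + 2 \left(-45\right) \left(- \frac{1}{48}\right) \left(-5 - 45 + 2160\right)} = - \frac{5596}{-1929 + 2 \left(-45\right) \left(- \frac{1}{48}\right) 2110} = - \frac{5596}{-1929 + \frac{15825}{4}} = - \frac{5596}{\frac{8109}{4}} = \left(-5596\right) \frac{4}{8109} = - \frac{22384}{8109}$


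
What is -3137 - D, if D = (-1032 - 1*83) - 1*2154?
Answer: 132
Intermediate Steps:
D = -3269 (D = (-1032 - 83) - 2154 = -1115 - 2154 = -3269)
-3137 - D = -3137 - 1*(-3269) = -3137 + 3269 = 132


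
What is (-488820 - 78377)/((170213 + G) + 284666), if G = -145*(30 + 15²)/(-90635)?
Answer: -10281580019/8245599028 ≈ -1.2469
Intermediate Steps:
G = 7395/18127 (G = -145*(30 + 225)*(-1/90635) = -145*255*(-1/90635) = -36975*(-1/90635) = 7395/18127 ≈ 0.40796)
(-488820 - 78377)/((170213 + G) + 284666) = (-488820 - 78377)/((170213 + 7395/18127) + 284666) = -567197/(3085458446/18127 + 284666) = -567197/8245599028/18127 = -567197*18127/8245599028 = -10281580019/8245599028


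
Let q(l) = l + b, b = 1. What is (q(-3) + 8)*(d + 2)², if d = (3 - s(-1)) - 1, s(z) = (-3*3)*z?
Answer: 150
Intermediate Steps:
s(z) = -9*z
q(l) = 1 + l (q(l) = l + 1 = 1 + l)
d = -7 (d = (3 - (-9)*(-1)) - 1 = (3 - 1*9) - 1 = (3 - 9) - 1 = -6 - 1 = -7)
(q(-3) + 8)*(d + 2)² = ((1 - 3) + 8)*(-7 + 2)² = (-2 + 8)*(-5)² = 6*25 = 150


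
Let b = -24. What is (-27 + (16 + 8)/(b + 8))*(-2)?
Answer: 57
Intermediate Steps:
(-27 + (16 + 8)/(b + 8))*(-2) = (-27 + (16 + 8)/(-24 + 8))*(-2) = (-27 + 24/(-16))*(-2) = (-27 + 24*(-1/16))*(-2) = (-27 - 3/2)*(-2) = -57/2*(-2) = 57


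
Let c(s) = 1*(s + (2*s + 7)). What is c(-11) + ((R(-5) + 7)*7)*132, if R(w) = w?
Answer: 1822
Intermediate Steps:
c(s) = 7 + 3*s (c(s) = 1*(s + (7 + 2*s)) = 1*(7 + 3*s) = 7 + 3*s)
c(-11) + ((R(-5) + 7)*7)*132 = (7 + 3*(-11)) + ((-5 + 7)*7)*132 = (7 - 33) + (2*7)*132 = -26 + 14*132 = -26 + 1848 = 1822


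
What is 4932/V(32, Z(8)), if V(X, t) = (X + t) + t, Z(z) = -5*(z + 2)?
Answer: -1233/17 ≈ -72.529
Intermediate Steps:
Z(z) = -10 - 5*z (Z(z) = -5*(2 + z) = -10 - 5*z)
V(X, t) = X + 2*t
4932/V(32, Z(8)) = 4932/(32 + 2*(-10 - 5*8)) = 4932/(32 + 2*(-10 - 40)) = 4932/(32 + 2*(-50)) = 4932/(32 - 100) = 4932/(-68) = 4932*(-1/68) = -1233/17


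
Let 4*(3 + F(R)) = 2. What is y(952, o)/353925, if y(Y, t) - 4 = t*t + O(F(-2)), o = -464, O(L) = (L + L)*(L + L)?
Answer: 87/143 ≈ 0.60839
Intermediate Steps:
F(R) = -5/2 (F(R) = -3 + (¼)*2 = -3 + ½ = -5/2)
O(L) = 4*L² (O(L) = (2*L)*(2*L) = 4*L²)
y(Y, t) = 29 + t² (y(Y, t) = 4 + (t*t + 4*(-5/2)²) = 4 + (t² + 4*(25/4)) = 4 + (t² + 25) = 4 + (25 + t²) = 29 + t²)
y(952, o)/353925 = (29 + (-464)²)/353925 = (29 + 215296)*(1/353925) = 215325*(1/353925) = 87/143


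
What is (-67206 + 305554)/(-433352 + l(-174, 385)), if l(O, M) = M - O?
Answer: -238348/432793 ≈ -0.55072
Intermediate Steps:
(-67206 + 305554)/(-433352 + l(-174, 385)) = (-67206 + 305554)/(-433352 + (385 - 1*(-174))) = 238348/(-433352 + (385 + 174)) = 238348/(-433352 + 559) = 238348/(-432793) = 238348*(-1/432793) = -238348/432793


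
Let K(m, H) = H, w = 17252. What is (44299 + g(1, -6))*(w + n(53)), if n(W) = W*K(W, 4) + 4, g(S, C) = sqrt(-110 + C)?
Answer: 773814932 + 34936*I*sqrt(29) ≈ 7.7382e+8 + 1.8814e+5*I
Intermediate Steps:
n(W) = 4 + 4*W (n(W) = W*4 + 4 = 4*W + 4 = 4 + 4*W)
(44299 + g(1, -6))*(w + n(53)) = (44299 + sqrt(-110 - 6))*(17252 + (4 + 4*53)) = (44299 + sqrt(-116))*(17252 + (4 + 212)) = (44299 + 2*I*sqrt(29))*(17252 + 216) = (44299 + 2*I*sqrt(29))*17468 = 773814932 + 34936*I*sqrt(29)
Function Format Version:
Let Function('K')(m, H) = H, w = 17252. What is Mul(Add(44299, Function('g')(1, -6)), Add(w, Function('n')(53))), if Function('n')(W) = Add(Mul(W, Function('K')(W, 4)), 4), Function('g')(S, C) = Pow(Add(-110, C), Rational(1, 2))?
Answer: Add(773814932, Mul(34936, I, Pow(29, Rational(1, 2)))) ≈ Add(7.7382e+8, Mul(1.8814e+5, I))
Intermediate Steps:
Function('n')(W) = Add(4, Mul(4, W)) (Function('n')(W) = Add(Mul(W, 4), 4) = Add(Mul(4, W), 4) = Add(4, Mul(4, W)))
Mul(Add(44299, Function('g')(1, -6)), Add(w, Function('n')(53))) = Mul(Add(44299, Pow(Add(-110, -6), Rational(1, 2))), Add(17252, Add(4, Mul(4, 53)))) = Mul(Add(44299, Pow(-116, Rational(1, 2))), Add(17252, Add(4, 212))) = Mul(Add(44299, Mul(2, I, Pow(29, Rational(1, 2)))), Add(17252, 216)) = Mul(Add(44299, Mul(2, I, Pow(29, Rational(1, 2)))), 17468) = Add(773814932, Mul(34936, I, Pow(29, Rational(1, 2))))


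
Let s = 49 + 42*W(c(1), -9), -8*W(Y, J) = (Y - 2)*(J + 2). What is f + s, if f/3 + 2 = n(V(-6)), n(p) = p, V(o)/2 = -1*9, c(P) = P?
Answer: -191/4 ≈ -47.750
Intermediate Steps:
V(o) = -18 (V(o) = 2*(-1*9) = 2*(-9) = -18)
W(Y, J) = -(-2 + Y)*(2 + J)/8 (W(Y, J) = -(Y - 2)*(J + 2)/8 = -(-2 + Y)*(2 + J)/8)
s = 49/4 (s = 49 + 42*(1/2 - 1/4*1 + (1/4)*(-9) - 1/8*(-9)*1) = 49 + 42*(1/2 - 1/4 - 9/4 + 9/8) = 49 + 42*(-7/8) = 49 - 147/4 = 49/4 ≈ 12.250)
f = -60 (f = -6 + 3*(-18) = -6 - 54 = -60)
f + s = -60 + 49/4 = -191/4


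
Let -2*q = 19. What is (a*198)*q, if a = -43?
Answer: 80883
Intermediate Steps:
q = -19/2 (q = -½*19 = -19/2 ≈ -9.5000)
(a*198)*q = -43*198*(-19/2) = -8514*(-19/2) = 80883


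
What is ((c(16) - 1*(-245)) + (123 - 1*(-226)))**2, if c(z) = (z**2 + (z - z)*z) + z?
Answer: 749956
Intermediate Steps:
c(z) = z + z**2 (c(z) = (z**2 + 0*z) + z = (z**2 + 0) + z = z**2 + z = z + z**2)
((c(16) - 1*(-245)) + (123 - 1*(-226)))**2 = ((16*(1 + 16) - 1*(-245)) + (123 - 1*(-226)))**2 = ((16*17 + 245) + (123 + 226))**2 = ((272 + 245) + 349)**2 = (517 + 349)**2 = 866**2 = 749956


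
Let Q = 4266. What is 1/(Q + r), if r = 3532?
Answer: 1/7798 ≈ 0.00012824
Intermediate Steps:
1/(Q + r) = 1/(4266 + 3532) = 1/7798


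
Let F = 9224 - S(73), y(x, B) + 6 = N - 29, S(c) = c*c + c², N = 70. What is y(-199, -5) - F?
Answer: 1469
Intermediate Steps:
S(c) = 2*c² (S(c) = c² + c² = 2*c²)
y(x, B) = 35 (y(x, B) = -6 + (70 - 29) = -6 + 41 = 35)
F = -1434 (F = 9224 - 2*73² = 9224 - 2*5329 = 9224 - 1*10658 = 9224 - 10658 = -1434)
y(-199, -5) - F = 35 - 1*(-1434) = 35 + 1434 = 1469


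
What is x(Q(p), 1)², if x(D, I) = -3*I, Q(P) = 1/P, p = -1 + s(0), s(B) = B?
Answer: 9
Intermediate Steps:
p = -1 (p = -1 + 0 = -1)
Q(P) = 1/P
x(Q(p), 1)² = (-3*1)² = (-3)² = 9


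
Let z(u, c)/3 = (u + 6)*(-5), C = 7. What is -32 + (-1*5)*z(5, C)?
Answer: 793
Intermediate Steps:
z(u, c) = -90 - 15*u (z(u, c) = 3*((u + 6)*(-5)) = 3*((6 + u)*(-5)) = 3*(-30 - 5*u) = -90 - 15*u)
-32 + (-1*5)*z(5, C) = -32 + (-1*5)*(-90 - 15*5) = -32 - 5*(-90 - 75) = -32 - 5*(-165) = -32 + 825 = 793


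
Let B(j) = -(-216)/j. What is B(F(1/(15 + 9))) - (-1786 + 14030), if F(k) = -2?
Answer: -12352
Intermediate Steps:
B(j) = 216/j
B(F(1/(15 + 9))) - (-1786 + 14030) = 216/(-2) - (-1786 + 14030) = 216*(-½) - 1*12244 = -108 - 12244 = -12352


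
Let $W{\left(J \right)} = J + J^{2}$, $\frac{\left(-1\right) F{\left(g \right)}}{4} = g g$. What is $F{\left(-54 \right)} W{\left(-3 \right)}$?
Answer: $-69984$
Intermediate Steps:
$F{\left(g \right)} = - 4 g^{2}$ ($F{\left(g \right)} = - 4 g g = - 4 g^{2}$)
$F{\left(-54 \right)} W{\left(-3 \right)} = - 4 \left(-54\right)^{2} \left(- 3 \left(1 - 3\right)\right) = \left(-4\right) 2916 \left(\left(-3\right) \left(-2\right)\right) = \left(-11664\right) 6 = -69984$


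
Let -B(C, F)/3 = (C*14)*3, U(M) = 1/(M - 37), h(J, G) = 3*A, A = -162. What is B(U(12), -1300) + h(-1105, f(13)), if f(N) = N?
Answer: -12024/25 ≈ -480.96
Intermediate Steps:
h(J, G) = -486 (h(J, G) = 3*(-162) = -486)
U(M) = 1/(-37 + M)
B(C, F) = -126*C (B(C, F) = -3*C*14*3 = -3*14*C*3 = -126*C)
B(U(12), -1300) + h(-1105, f(13)) = -126/(-37 + 12) - 486 = -126/(-25) - 486 = -126*(-1/25) - 486 = 126/25 - 486 = -12024/25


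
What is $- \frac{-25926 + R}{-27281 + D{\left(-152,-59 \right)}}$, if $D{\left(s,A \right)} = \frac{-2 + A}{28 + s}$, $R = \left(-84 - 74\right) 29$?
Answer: $- \frac{3782992}{3382783} \approx -1.1183$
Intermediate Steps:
$R = -4582$ ($R = \left(-158\right) 29 = -4582$)
$D{\left(s,A \right)} = \frac{-2 + A}{28 + s}$
$- \frac{-25926 + R}{-27281 + D{\left(-152,-59 \right)}} = - \frac{-25926 - 4582}{-27281 + \frac{-2 - 59}{28 - 152}} = - \frac{-30508}{-27281 + \frac{1}{-124} \left(-61\right)} = - \frac{-30508}{-27281 - - \frac{61}{124}} = - \frac{-30508}{-27281 + \frac{61}{124}} = - \frac{-30508}{- \frac{3382783}{124}} = - \frac{\left(-30508\right) \left(-124\right)}{3382783} = \left(-1\right) \frac{3782992}{3382783} = - \frac{3782992}{3382783}$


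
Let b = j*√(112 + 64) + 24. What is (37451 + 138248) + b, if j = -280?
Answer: 175723 - 1120*√11 ≈ 1.7201e+5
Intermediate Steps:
b = 24 - 1120*√11 (b = -280*√(112 + 64) + 24 = -1120*√11 + 24 = 24 - 1120*√11 ≈ -3690.6)
(37451 + 138248) + b = (37451 + 138248) + (24 - 1120*√11) = 175699 + (24 - 1120*√11) = 175723 - 1120*√11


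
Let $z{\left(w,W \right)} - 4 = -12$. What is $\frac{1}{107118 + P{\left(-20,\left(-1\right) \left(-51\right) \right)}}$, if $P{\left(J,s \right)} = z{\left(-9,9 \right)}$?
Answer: $\frac{1}{107110} \approx 9.3362 \cdot 10^{-6}$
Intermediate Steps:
$z{\left(w,W \right)} = -8$ ($z{\left(w,W \right)} = 4 - 12 = -8$)
$P{\left(J,s \right)} = -8$
$\frac{1}{107118 + P{\left(-20,\left(-1\right) \left(-51\right) \right)}} = \frac{1}{107118 - 8} = \frac{1}{107110}$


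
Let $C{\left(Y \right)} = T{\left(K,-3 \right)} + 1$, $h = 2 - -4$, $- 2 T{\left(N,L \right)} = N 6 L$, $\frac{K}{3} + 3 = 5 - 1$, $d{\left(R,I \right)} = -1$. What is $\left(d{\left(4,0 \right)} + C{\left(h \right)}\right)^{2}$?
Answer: $729$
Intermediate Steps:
$K = 3$ ($K = -9 + 3 \left(5 - 1\right) = -9 + 3 \cdot 4 = -9 + 12 = 3$)
$T{\left(N,L \right)} = - 3 L N$ ($T{\left(N,L \right)} = - \frac{N 6 L}{2} = - \frac{6 N L}{2} = - \frac{6 L N}{2} = - 3 L N$)
$h = 6$ ($h = 2 + 4 = 6$)
$C{\left(Y \right)} = 28$ ($C{\left(Y \right)} = \left(-3\right) \left(-3\right) 3 + 1 = 27 + 1 = 28$)
$\left(d{\left(4,0 \right)} + C{\left(h \right)}\right)^{2} = \left(-1 + 28\right)^{2} = 27^{2} = 729$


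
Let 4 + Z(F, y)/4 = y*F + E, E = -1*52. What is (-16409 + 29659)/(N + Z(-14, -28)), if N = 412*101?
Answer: 6625/21478 ≈ 0.30845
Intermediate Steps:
E = -52
Z(F, y) = -224 + 4*F*y (Z(F, y) = -16 + 4*(y*F - 52) = -16 + 4*(F*y - 52) = -16 + 4*(-52 + F*y) = -16 + (-208 + 4*F*y) = -224 + 4*F*y)
N = 41612
(-16409 + 29659)/(N + Z(-14, -28)) = (-16409 + 29659)/(41612 + (-224 + 4*(-14)*(-28))) = 13250/(41612 + (-224 + 1568)) = 13250/(41612 + 1344) = 13250/42956 = 13250*(1/42956) = 6625/21478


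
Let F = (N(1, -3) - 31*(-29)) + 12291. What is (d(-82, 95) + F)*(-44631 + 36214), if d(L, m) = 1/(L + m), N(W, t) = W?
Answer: -1443380828/13 ≈ -1.1103e+8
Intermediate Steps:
F = 13191 (F = (1 - 31*(-29)) + 12291 = (1 + 899) + 12291 = 900 + 12291 = 13191)
(d(-82, 95) + F)*(-44631 + 36214) = (1/(-82 + 95) + 13191)*(-44631 + 36214) = (1/13 + 13191)*(-8417) = (171484/13)*(-8417) = -1443380828/13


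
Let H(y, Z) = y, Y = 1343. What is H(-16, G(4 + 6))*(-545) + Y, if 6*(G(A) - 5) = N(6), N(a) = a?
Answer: 10063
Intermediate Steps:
G(A) = 6 (G(A) = 5 + (1/6)*6 = 5 + 1 = 6)
H(-16, G(4 + 6))*(-545) + Y = -16*(-545) + 1343 = 8720 + 1343 = 10063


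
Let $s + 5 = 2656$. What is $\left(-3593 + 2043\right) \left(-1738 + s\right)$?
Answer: $-1415150$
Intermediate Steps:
$s = 2651$ ($s = -5 + 2656 = 2651$)
$\left(-3593 + 2043\right) \left(-1738 + s\right) = \left(-3593 + 2043\right) \left(-1738 + 2651\right) = \left(-1550\right) 913 = -1415150$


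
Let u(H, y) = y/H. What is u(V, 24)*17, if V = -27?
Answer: -136/9 ≈ -15.111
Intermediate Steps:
u(V, 24)*17 = (24/(-27))*17 = (24*(-1/27))*17 = -8/9*17 = -136/9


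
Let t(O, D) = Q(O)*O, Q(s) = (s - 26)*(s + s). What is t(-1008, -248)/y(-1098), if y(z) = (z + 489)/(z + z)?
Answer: -219727613952/29 ≈ -7.5768e+9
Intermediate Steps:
Q(s) = 2*s*(-26 + s) (Q(s) = (-26 + s)*(2*s) = 2*s*(-26 + s))
y(z) = (489 + z)/(2*z) (y(z) = (489 + z)/((2*z)) = (489 + z)*(1/(2*z)) = (489 + z)/(2*z))
t(O, D) = 2*O²*(-26 + O) (t(O, D) = (2*O*(-26 + O))*O = 2*O²*(-26 + O))
t(-1008, -248)/y(-1098) = (2*(-1008)²*(-26 - 1008))/(((½)*(489 - 1098)/(-1098))) = (2*1016064*(-1034))/(((½)*(-1/1098)*(-609))) = -2101220352/203/732 = -2101220352*732/203 = -219727613952/29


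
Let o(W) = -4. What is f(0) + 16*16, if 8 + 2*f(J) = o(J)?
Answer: 250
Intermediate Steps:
f(J) = -6 (f(J) = -4 + (½)*(-4) = -4 - 2 = -6)
f(0) + 16*16 = -6 + 16*16 = -6 + 256 = 250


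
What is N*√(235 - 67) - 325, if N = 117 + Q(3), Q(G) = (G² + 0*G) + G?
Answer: -325 + 258*√42 ≈ 1347.0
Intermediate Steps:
Q(G) = G + G² (Q(G) = (G² + 0) + G = G² + G = G + G²)
N = 129 (N = 117 + 3*(1 + 3) = 117 + 3*4 = 117 + 12 = 129)
N*√(235 - 67) - 325 = 129*√(235 - 67) - 325 = 129*√168 - 325 = 129*(2*√42) - 325 = 258*√42 - 325 = -325 + 258*√42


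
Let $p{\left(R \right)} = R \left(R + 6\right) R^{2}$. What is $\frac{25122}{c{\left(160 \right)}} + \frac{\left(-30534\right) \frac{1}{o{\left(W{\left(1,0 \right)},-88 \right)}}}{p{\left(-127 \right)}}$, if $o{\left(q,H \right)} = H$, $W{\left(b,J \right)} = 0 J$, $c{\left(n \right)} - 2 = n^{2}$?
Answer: $\frac{45661775046493}{46534157189564} \approx 0.98125$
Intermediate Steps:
$c{\left(n \right)} = 2 + n^{2}$
$W{\left(b,J \right)} = 0$
$p{\left(R \right)} = R^{3} \left(6 + R\right)$ ($p{\left(R \right)} = R \left(6 + R\right) R^{2} = R^{3} \left(6 + R\right)$)
$\frac{25122}{c{\left(160 \right)}} + \frac{\left(-30534\right) \frac{1}{o{\left(W{\left(1,0 \right)},-88 \right)}}}{p{\left(-127 \right)}} = \frac{25122}{2 + 160^{2}} + \frac{\left(-30534\right) \frac{1}{-88}}{\left(-127\right)^{3} \left(6 - 127\right)} = \frac{25122}{2 + 25600} + \frac{\left(-30534\right) \left(- \frac{1}{88}\right)}{\left(-2048383\right) \left(-121\right)} = \frac{25122}{25602} + \frac{15267}{44 \cdot 247854343} = 25122 \cdot \frac{1}{25602} + \frac{15267}{44} \cdot \frac{1}{247854343} = \frac{4187}{4267} + \frac{15267}{10905591092} = \frac{45661775046493}{46534157189564}$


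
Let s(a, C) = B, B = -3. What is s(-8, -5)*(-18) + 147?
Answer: 201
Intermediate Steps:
s(a, C) = -3
s(-8, -5)*(-18) + 147 = -3*(-18) + 147 = 54 + 147 = 201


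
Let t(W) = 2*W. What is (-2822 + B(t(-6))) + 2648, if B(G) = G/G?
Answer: -173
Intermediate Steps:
B(G) = 1
(-2822 + B(t(-6))) + 2648 = (-2822 + 1) + 2648 = -2821 + 2648 = -173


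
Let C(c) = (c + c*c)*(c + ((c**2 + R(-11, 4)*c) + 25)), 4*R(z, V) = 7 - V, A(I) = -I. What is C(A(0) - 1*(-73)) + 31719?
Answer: 59288265/2 ≈ 2.9644e+7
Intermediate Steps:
R(z, V) = 7/4 - V/4 (R(z, V) = (7 - V)/4 = 7/4 - V/4)
C(c) = (c + c**2)*(25 + c**2 + 7*c/4) (C(c) = (c + c*c)*(c + ((c**2 + (7/4 - 1/4*4)*c) + 25)) = (c + c**2)*(c + ((c**2 + (7/4 - 1)*c) + 25)) = (c + c**2)*(c + ((c**2 + 3*c/4) + 25)) = (c + c**2)*(c + (25 + c**2 + 3*c/4)) = (c + c**2)*(25 + c**2 + 7*c/4))
C(A(0) - 1*(-73)) + 31719 = (-1*0 - 1*(-73))*(100 + 4*(-1*0 - 1*(-73))**3 + 11*(-1*0 - 1*(-73))**2 + 107*(-1*0 - 1*(-73)))/4 + 31719 = (0 + 73)*(100 + 4*(0 + 73)**3 + 11*(0 + 73)**2 + 107*(0 + 73))/4 + 31719 = (1/4)*73*(100 + 4*73**3 + 11*73**2 + 107*73) + 31719 = (1/4)*73*(100 + 4*389017 + 11*5329 + 7811) + 31719 = (1/4)*73*(100 + 1556068 + 58619 + 7811) + 31719 = (1/4)*73*1622598 + 31719 = 59224827/2 + 31719 = 59288265/2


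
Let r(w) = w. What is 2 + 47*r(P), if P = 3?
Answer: 143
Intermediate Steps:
2 + 47*r(P) = 2 + 47*3 = 2 + 141 = 143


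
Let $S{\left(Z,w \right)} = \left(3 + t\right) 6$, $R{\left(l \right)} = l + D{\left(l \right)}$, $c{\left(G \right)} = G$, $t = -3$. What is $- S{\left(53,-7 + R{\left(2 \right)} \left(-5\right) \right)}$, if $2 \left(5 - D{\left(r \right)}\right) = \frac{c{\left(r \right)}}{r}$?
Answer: $0$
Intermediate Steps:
$D{\left(r \right)} = \frac{9}{2}$ ($D{\left(r \right)} = 5 - \frac{r \frac{1}{r}}{2} = 5 - \frac{1}{2} = \frac{9}{2}$)
$R{\left(l \right)} = \frac{9}{2} + l$ ($R{\left(l \right)} = l + \frac{9}{2} = \frac{9}{2} + l$)
$S{\left(Z,w \right)} = 0$ ($S{\left(Z,w \right)} = \left(3 - 3\right) 6 = 0 \cdot 6 = 0$)
$- S{\left(53,-7 + R{\left(2 \right)} \left(-5\right) \right)} = \left(-1\right) 0 = 0$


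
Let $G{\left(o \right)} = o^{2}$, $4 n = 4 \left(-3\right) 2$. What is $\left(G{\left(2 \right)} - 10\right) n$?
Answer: $36$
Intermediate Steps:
$n = -6$ ($n = \frac{4 \left(-3\right) 2}{4} = \frac{\left(-12\right) 2}{4} = \frac{1}{4} \left(-24\right) = -6$)
$\left(G{\left(2 \right)} - 10\right) n = \left(2^{2} - 10\right) \left(-6\right) = \left(4 - 10\right) \left(-6\right) = \left(-6\right) \left(-6\right) = 36$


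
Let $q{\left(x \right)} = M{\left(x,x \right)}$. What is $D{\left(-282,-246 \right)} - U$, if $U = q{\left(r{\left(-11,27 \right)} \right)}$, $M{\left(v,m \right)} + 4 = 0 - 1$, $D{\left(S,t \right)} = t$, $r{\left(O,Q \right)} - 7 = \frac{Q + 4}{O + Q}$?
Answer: $-241$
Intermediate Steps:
$r{\left(O,Q \right)} = 7 + \frac{4 + Q}{O + Q}$ ($r{\left(O,Q \right)} = 7 + \frac{Q + 4}{O + Q} = 7 + \frac{4 + Q}{O + Q}$)
$M{\left(v,m \right)} = -5$ ($M{\left(v,m \right)} = -4 + \left(0 - 1\right) = -4 - 1 = -5$)
$q{\left(x \right)} = -5$
$U = -5$
$D{\left(-282,-246 \right)} - U = -246 - -5 = -246 + 5 = -241$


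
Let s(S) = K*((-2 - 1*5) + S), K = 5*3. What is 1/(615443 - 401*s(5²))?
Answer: 1/507173 ≈ 1.9717e-6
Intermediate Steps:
K = 15
s(S) = -105 + 15*S (s(S) = 15*((-2 - 1*5) + S) = 15*((-2 - 5) + S) = 15*(-7 + S) = -105 + 15*S)
1/(615443 - 401*s(5²)) = 1/(615443 - 401*(-105 + 15*5²)) = 1/(615443 - 401*(-105 + 15*25)) = 1/(615443 - 401*(-105 + 375)) = 1/(615443 - 401*270) = 1/(615443 - 108270) = 1/507173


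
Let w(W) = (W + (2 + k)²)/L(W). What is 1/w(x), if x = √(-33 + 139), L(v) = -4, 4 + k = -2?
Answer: -32/75 + 2*√106/75 ≈ -0.15212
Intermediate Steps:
k = -6 (k = -4 - 2 = -6)
x = √106 ≈ 10.296
w(W) = -4 - W/4 (w(W) = (W + (2 - 6)²)/(-4) = -(W + (-4)²)/4 = -(W + 16)/4 = -(16 + W)/4 = -4 - W/4)
1/w(x) = 1/(-4 - √106/4)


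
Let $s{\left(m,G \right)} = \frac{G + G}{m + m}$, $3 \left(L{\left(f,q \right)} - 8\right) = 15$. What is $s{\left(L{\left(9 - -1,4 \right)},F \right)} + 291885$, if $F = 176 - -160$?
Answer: $\frac{3794841}{13} \approx 2.9191 \cdot 10^{5}$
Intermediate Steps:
$F = 336$ ($F = 176 + 160 = 336$)
$L{\left(f,q \right)} = 13$ ($L{\left(f,q \right)} = 8 + \frac{1}{3} \cdot 15 = 8 + 5 = 13$)
$s{\left(m,G \right)} = \frac{G}{m}$ ($s{\left(m,G \right)} = \frac{2 G}{2 m} = 2 G \frac{1}{2 m} = \frac{G}{m}$)
$s{\left(L{\left(9 - -1,4 \right)},F \right)} + 291885 = \frac{336}{13} + 291885 = \frac{3794841}{13}$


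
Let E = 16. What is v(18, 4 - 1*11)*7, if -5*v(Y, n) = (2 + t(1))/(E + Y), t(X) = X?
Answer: -21/170 ≈ -0.12353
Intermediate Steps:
v(Y, n) = -3/(5*(16 + Y)) (v(Y, n) = -(2 + 1)/(5*(16 + Y)) = -3/(5*(16 + Y)))
v(18, 4 - 1*11)*7 = -3/(80 + 5*18)*7 = -3/(80 + 90)*7 = -3/170*7 = -21/170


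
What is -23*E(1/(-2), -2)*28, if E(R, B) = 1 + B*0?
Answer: -644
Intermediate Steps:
E(R, B) = 1 (E(R, B) = 1 + 0 = 1)
-23*E(1/(-2), -2)*28 = -23*1*28 = -23*28 = -644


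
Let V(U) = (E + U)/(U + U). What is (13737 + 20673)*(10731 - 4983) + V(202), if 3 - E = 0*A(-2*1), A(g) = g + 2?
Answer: 79906626925/404 ≈ 1.9779e+8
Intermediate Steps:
A(g) = 2 + g
E = 3 (E = 3 - 0*(2 - 2*1) = 3 - 0*(2 - 2) = 3 - 0*0 = 3 - 1*0 = 3 + 0 = 3)
V(U) = (3 + U)/(2*U) (V(U) = (3 + U)/(U + U) = (3 + U)/((2*U)) = (3 + U)*(1/(2*U)) = (3 + U)/(2*U))
(13737 + 20673)*(10731 - 4983) + V(202) = (13737 + 20673)*(10731 - 4983) + (1/2)*(3 + 202)/202 = 34410*5748 + (1/2)*(1/202)*205 = 197788680 + 205/404 = 79906626925/404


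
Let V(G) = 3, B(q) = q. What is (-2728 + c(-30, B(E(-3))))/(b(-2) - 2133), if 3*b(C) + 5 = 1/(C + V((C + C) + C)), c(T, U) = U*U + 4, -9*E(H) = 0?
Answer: 8172/6403 ≈ 1.2763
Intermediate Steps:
E(H) = 0 (E(H) = -⅑*0 = 0)
c(T, U) = 4 + U² (c(T, U) = U² + 4 = 4 + U²)
b(C) = -5/3 + 1/(3*(3 + C)) (b(C) = -5/3 + 1/(3*(C + 3)) = -5/3 + 1/(3*(3 + C)))
(-2728 + c(-30, B(E(-3))))/(b(-2) - 2133) = (-2728 + (4 + 0²))/((-14 - 5*(-2))/(3*(3 - 2)) - 2133) = (-2728 + (4 + 0))/((⅓)*(-14 + 10)/1 - 2133) = (-2728 + 4)/((⅓)*1*(-4) - 2133) = -2724/(-4/3 - 2133) = -2724/(-6403/3) = -2724*(-3/6403) = 8172/6403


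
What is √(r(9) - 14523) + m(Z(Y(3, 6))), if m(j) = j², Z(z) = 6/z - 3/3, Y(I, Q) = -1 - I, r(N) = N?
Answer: 25/4 + I*√14514 ≈ 6.25 + 120.47*I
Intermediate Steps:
Z(z) = -1 + 6/z (Z(z) = 6/z - 3*⅓ = 6/z - 1 = -1 + 6/z)
√(r(9) - 14523) + m(Z(Y(3, 6))) = √(9 - 14523) + ((6 - (-1 - 1*3))/(-1 - 1*3))² = √(-14514) + ((6 - (-1 - 3))/(-1 - 3))² = I*√14514 + ((6 - 1*(-4))/(-4))² = I*√14514 + (-(6 + 4)/4)² = I*√14514 + (-¼*10)² = I*√14514 + (-5/2)² = I*√14514 + 25/4 = 25/4 + I*√14514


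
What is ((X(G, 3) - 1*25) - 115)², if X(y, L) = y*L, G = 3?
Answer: 17161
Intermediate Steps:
X(y, L) = L*y
((X(G, 3) - 1*25) - 115)² = ((3*3 - 1*25) - 115)² = ((9 - 25) - 115)² = (-16 - 115)² = (-131)² = 17161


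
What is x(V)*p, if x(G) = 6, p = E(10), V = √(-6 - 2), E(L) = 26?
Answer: 156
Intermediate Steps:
V = 2*I*√2 (V = √(-8) = 2*I*√2 ≈ 2.8284*I)
p = 26
x(V)*p = 6*26 = 156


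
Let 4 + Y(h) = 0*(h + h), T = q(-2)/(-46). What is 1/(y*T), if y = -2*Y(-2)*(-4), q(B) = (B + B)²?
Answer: 23/256 ≈ 0.089844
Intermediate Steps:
q(B) = 4*B² (q(B) = (2*B)² = 4*B²)
T = -8/23 (T = (4*(-2)²)/(-46) = (4*4)*(-1/46) = 16*(-1/46) = -8/23 ≈ -0.34783)
Y(h) = -4 (Y(h) = -4 + 0*(h + h) = -4 + 0*(2*h) = -4 + 0 = -4)
y = -32 (y = -2*(-4)*(-4) = 8*(-4) = -32)
1/(y*T) = 1/(-32*(-8/23)) = 1/(256/23) = 23/256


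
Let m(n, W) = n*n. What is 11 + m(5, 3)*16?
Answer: 411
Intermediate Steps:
m(n, W) = n²
11 + m(5, 3)*16 = 11 + 5²*16 = 11 + 25*16 = 11 + 400 = 411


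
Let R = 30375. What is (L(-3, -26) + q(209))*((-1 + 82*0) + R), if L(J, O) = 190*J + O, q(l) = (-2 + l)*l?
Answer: 1295967458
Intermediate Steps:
q(l) = l*(-2 + l)
L(J, O) = O + 190*J
(L(-3, -26) + q(209))*((-1 + 82*0) + R) = ((-26 + 190*(-3)) + 209*(-2 + 209))*((-1 + 82*0) + 30375) = ((-26 - 570) + 209*207)*((-1 + 0) + 30375) = (-596 + 43263)*(-1 + 30375) = 42667*30374 = 1295967458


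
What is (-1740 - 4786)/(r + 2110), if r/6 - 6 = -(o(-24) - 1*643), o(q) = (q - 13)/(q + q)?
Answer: -52208/47995 ≈ -1.0878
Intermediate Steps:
o(q) = (-13 + q)/(2*q) (o(q) = (-13 + q)/((2*q)) = (-13 + q)*(1/(2*q)) = (-13 + q)/(2*q))
r = 31115/8 (r = 36 + 6*(-((½)*(-13 - 24)/(-24) - 1*643)) = 36 + 6*(-((½)*(-1/24)*(-37) - 643)) = 36 + 6*(-(37/48 - 643)) = 36 + 6*(-1*(-30827/48)) = 36 + 6*(30827/48) = 36 + 30827/8 = 31115/8 ≈ 3889.4)
(-1740 - 4786)/(r + 2110) = (-1740 - 4786)/(31115/8 + 2110) = -6526/47995/8 = -6526*8/47995 = -52208/47995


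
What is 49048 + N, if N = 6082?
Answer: 55130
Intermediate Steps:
49048 + N = 49048 + 6082 = 55130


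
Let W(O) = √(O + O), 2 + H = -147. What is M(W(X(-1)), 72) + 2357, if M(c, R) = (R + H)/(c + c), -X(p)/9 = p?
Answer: 2357 - 77*√2/12 ≈ 2347.9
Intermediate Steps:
X(p) = -9*p
H = -149 (H = -2 - 147 = -149)
W(O) = √2*√O (W(O) = √(2*O) = √2*√O)
M(c, R) = (-149 + R)/(2*c) (M(c, R) = (R - 149)/(c + c) = (-149 + R)/((2*c)) = (-149 + R)*(1/(2*c)) = (-149 + R)/(2*c))
M(W(X(-1)), 72) + 2357 = (-149 + 72)/(2*((√2*√(-9*(-1))))) + 2357 = (½)*(-77)/(√2*√9) + 2357 = (½)*(-77)/(√2*3) + 2357 = (½)*(-77)/(3*√2) + 2357 = (½)*(√2/6)*(-77) + 2357 = -77*√2/12 + 2357 = 2357 - 77*√2/12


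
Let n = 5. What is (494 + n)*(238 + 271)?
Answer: 253991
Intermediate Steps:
(494 + n)*(238 + 271) = (494 + 5)*(238 + 271) = 499*509 = 253991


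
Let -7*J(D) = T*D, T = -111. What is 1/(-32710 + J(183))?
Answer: -7/208657 ≈ -3.3548e-5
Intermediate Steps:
J(D) = 111*D/7 (J(D) = -(-111)*D/7 = 111*D/7)
1/(-32710 + J(183)) = 1/(-32710 + (111/7)*183) = 1/(-32710 + 20313/7) = 1/(-208657/7) = -7/208657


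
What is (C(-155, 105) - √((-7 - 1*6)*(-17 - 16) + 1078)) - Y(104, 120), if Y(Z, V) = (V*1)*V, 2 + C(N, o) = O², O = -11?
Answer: -14281 - √1507 ≈ -14320.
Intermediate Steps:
C(N, o) = 119 (C(N, o) = -2 + (-11)² = -2 + 121 = 119)
Y(Z, V) = V² (Y(Z, V) = V*V = V²)
(C(-155, 105) - √((-7 - 1*6)*(-17 - 16) + 1078)) - Y(104, 120) = (119 - √((-7 - 1*6)*(-17 - 16) + 1078)) - 1*120² = (119 - √((-7 - 6)*(-33) + 1078)) - 1*14400 = (119 - √(-13*(-33) + 1078)) - 14400 = (119 - √(429 + 1078)) - 14400 = (119 - √1507) - 14400 = -14281 - √1507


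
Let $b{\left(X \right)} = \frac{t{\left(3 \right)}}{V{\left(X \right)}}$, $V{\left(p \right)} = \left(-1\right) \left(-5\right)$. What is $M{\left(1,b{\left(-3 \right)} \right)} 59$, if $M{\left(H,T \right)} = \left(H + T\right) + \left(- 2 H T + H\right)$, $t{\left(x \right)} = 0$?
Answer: $118$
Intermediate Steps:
$V{\left(p \right)} = 5$
$b{\left(X \right)} = 0$ ($b{\left(X \right)} = \frac{0}{5} = 0 \cdot \frac{1}{5} = 0$)
$M{\left(H,T \right)} = T + 2 H - 2 H T$ ($M{\left(H,T \right)} = \left(H + T\right) - \left(- H + 2 H T\right) = T + 2 H - 2 H T$)
$M{\left(1,b{\left(-3 \right)} \right)} 59 = \left(0 + 2 \cdot 1 - 2 \cdot 0\right) 59 = \left(0 + 2 + 0\right) 59 = 2 \cdot 59 = 118$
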